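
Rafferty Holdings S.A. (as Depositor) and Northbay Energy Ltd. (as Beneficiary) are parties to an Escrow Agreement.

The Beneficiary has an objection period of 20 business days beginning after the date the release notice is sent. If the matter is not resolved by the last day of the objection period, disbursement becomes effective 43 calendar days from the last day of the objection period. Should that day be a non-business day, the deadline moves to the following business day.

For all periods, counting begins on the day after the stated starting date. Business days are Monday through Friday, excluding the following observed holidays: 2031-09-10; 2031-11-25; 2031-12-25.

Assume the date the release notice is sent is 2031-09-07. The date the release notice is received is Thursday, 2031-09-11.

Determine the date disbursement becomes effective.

The last day of the objection period: counting 20 business days from Sunday, 2031-09-07 (Sep 8, Sep 9, Sep 11, Sep 12, …, Oct 2, Oct 3, Oct 6, skipping weekends and the listed holiday on Sep 10) reaches Monday, 2031-10-06.
The date disbursement becomes effective: 43 calendar days after 2031-10-06 is 2031-11-18. 2031-11-18 is a Tuesday and is not a listed holiday, so no roll-forward applies.

2031-11-18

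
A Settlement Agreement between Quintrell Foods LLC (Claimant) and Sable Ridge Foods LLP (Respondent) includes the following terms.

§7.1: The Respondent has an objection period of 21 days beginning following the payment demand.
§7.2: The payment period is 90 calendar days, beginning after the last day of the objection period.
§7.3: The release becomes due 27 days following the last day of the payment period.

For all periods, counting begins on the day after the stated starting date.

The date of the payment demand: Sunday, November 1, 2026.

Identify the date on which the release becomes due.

The last day of the objection period: November 1, 2026 + 21 days = November 22, 2026.
Adding 90 calendar days to November 22, 2026 gives February 20, 2027, which is the last day of the payment period.
Adding 27 calendar days to February 20, 2027 gives March 19, 2027, which is the date on which the release becomes due.

March 19, 2027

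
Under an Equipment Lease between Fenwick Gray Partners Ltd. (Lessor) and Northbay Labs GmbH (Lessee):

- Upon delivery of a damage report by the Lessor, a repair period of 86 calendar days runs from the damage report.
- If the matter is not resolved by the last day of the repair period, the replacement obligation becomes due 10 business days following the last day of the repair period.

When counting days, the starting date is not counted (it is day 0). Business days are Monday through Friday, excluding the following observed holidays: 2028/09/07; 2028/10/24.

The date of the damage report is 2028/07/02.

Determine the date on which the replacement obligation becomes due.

2028/10/10

The last day of the repair period: 2028/07/02 + 86 days = 2028/09/26.
From Tuesday, 2028/09/26, 10 business days (Sep 27, Sep 28, Sep 29, Oct 2, Oct 3, Oct 4, Oct 5, Oct 6, Oct 9, Oct 10, skipping weekends) brings us to Tuesday, 2028/10/10, which is the date on which the replacement obligation becomes due.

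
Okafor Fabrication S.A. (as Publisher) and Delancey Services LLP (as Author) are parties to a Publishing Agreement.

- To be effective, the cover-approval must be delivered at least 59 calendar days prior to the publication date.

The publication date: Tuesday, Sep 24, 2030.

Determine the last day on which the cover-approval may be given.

Jul 27, 2030

Sep 24, 2030 minus 59 days is Jul 27, 2030.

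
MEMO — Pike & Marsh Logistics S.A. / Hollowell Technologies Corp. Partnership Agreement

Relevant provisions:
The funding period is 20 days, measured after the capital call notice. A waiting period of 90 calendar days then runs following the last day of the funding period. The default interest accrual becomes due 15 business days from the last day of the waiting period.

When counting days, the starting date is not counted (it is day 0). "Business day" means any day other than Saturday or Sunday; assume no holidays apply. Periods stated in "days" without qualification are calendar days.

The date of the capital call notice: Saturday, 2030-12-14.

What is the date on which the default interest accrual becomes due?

The last day of the funding period: 20 calendar days after 2030-12-14 is 2031-01-03.
The last day of the waiting period: 90 calendar days after 2031-01-03 is 2031-04-03.
From Thursday, 2031-04-03, 15 business days (Apr 4, Apr 7, Apr 8, Apr 9, …, Apr 22, Apr 23, Apr 24, skipping weekends) brings us to Thursday, 2031-04-24, which is the date on which the default interest accrual becomes due.

2031-04-24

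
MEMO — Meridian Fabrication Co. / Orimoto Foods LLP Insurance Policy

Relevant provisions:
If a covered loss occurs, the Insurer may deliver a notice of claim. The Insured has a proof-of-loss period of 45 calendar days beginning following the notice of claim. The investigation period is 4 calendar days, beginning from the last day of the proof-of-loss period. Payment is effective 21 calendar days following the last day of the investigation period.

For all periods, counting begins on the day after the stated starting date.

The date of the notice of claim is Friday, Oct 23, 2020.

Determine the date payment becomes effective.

Adding 45 calendar days to Oct 23, 2020 gives Dec 7, 2020, which is the last day of the proof-of-loss period.
The last day of the investigation period: 4 calendar days after Dec 7, 2020 is Dec 11, 2020.
The date payment becomes effective: Dec 11, 2020 + 21 days = Jan 1, 2021.

Jan 1, 2021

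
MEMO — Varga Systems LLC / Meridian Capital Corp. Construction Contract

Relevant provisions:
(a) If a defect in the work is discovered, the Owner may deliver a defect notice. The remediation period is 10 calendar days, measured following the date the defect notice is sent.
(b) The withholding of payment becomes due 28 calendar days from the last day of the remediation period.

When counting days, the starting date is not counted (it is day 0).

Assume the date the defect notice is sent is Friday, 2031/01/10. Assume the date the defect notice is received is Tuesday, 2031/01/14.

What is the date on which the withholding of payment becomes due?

2031/02/17

Adding 10 calendar days to 2031/01/10 gives 2031/01/20, which is the last day of the remediation period.
The date on which the withholding of payment becomes due: 2031/01/20 + 28 days = 2031/02/17.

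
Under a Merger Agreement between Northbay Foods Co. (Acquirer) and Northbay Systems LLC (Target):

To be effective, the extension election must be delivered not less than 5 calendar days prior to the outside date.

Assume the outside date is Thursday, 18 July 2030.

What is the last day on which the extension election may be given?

Counting back 5 calendar days from 18 July 2030 gives 13 July 2030.

13 July 2030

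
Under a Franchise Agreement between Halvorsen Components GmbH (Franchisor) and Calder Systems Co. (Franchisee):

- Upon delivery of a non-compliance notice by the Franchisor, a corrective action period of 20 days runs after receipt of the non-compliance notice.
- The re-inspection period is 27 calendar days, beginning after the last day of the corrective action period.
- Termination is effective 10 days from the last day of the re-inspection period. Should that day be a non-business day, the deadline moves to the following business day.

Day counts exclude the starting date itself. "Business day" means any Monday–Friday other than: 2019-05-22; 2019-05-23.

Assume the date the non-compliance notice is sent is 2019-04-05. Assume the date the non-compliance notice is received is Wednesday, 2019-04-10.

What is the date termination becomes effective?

2019-06-06

The last day of the corrective action period: 20 calendar days after 2019-04-10 is 2019-04-30.
The last day of the re-inspection period: 2019-04-30 + 27 days = 2019-05-27.
Adding 10 calendar days to 2019-05-27 gives 2019-06-06, which is the date termination becomes effective. 2019-06-06 is a Thursday and is not a listed holiday, so no roll-forward applies.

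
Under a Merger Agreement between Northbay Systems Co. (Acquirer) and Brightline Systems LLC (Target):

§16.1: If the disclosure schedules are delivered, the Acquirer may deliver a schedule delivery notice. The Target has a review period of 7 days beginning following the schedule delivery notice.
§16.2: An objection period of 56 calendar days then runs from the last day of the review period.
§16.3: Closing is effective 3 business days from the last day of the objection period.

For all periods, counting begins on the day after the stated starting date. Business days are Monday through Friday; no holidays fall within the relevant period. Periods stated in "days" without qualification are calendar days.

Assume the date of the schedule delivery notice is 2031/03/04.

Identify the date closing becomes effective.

2031/05/09

The last day of the review period: 2031/03/04 + 7 days = 2031/03/11.
The last day of the objection period: 56 calendar days after 2031/03/11 is 2031/05/06.
The date closing becomes effective: 3 business days after Tuesday, 2031/05/06, skipping weekends — May 7, May 8, May 9 — lands on Friday, 2031/05/09.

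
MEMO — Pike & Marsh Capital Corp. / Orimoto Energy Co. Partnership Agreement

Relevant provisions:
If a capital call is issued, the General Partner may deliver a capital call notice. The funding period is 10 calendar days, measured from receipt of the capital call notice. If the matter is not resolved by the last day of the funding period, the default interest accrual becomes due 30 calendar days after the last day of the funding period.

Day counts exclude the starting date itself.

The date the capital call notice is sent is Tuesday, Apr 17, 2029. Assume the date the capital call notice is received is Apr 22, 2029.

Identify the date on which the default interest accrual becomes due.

The last day of the funding period: Apr 22, 2029 + 10 days = May 2, 2029.
The date on which the default interest accrual becomes due: May 2, 2029 + 30 days = Jun 1, 2029.

Jun 1, 2029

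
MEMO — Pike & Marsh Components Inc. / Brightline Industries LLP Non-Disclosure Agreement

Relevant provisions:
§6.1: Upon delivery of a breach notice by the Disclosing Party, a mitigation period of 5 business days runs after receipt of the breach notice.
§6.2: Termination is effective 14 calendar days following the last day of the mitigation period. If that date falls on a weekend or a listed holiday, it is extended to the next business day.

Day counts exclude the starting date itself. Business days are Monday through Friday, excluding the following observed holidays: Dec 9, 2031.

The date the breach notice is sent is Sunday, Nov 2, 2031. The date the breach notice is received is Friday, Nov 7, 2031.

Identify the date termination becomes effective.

The last day of the mitigation period: 5 business days after Friday, Nov 7, 2031, skipping weekends — Nov 10, Nov 11, Nov 12, Nov 13, Nov 14 — lands on Friday, Nov 14, 2031.
The date termination becomes effective: 14 calendar days after Nov 14, 2031 is Nov 28, 2031. Nov 28, 2031 is a Friday and is not a listed holiday, so no roll-forward applies.

Nov 28, 2031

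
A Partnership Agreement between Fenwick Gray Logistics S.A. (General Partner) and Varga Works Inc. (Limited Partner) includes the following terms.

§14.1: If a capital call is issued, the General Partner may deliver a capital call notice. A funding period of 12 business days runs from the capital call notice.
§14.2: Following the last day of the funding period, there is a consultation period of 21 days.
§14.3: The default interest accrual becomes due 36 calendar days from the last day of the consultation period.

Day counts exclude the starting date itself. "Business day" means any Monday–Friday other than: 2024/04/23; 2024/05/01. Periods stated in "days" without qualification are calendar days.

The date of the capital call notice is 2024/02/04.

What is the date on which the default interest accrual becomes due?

2024/04/17

The last day of the funding period: 12 business days after Sunday, 2024/02/04, skipping weekends — Feb 5, Feb 6, Feb 7, Feb 8, …, Feb 16, Feb 19, Feb 20 — lands on Tuesday, 2024/02/20.
The last day of the consultation period: 2024/02/20 + 21 days = 2024/03/12.
The date on which the default interest accrual becomes due: 2024/03/12 + 36 days = 2024/04/17.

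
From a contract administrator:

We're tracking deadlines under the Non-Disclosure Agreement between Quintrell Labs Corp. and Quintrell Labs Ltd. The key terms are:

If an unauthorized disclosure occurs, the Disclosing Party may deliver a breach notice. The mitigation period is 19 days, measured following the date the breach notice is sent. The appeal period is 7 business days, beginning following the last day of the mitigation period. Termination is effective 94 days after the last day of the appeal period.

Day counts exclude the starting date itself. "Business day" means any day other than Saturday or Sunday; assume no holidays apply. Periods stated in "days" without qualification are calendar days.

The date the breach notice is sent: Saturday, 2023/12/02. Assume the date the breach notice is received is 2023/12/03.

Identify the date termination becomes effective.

Adding 19 calendar days to 2023/12/02 gives 2023/12/21, which is the last day of the mitigation period.
From Thursday, 2023/12/21, 7 business days (Dec 22, Dec 25, Dec 26, Dec 27, Dec 28, Dec 29, Jan 1, skipping weekends) brings us to Monday, 2024/01/01, which is the last day of the appeal period.
Adding 94 calendar days to 2024/01/01 gives 2024/04/04, which is the date termination becomes effective.

2024/04/04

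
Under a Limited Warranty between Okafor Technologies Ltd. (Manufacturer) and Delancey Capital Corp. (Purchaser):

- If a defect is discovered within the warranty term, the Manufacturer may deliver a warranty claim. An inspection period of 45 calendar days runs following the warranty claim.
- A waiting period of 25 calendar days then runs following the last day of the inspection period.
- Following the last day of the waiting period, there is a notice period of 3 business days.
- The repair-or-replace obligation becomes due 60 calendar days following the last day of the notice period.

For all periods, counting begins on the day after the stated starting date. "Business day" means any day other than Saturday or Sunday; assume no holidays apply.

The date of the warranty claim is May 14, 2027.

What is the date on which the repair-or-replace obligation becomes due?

Sep 26, 2027

The last day of the inspection period: May 14, 2027 + 45 days = Jun 28, 2027.
Adding 25 calendar days to Jun 28, 2027 gives Jul 23, 2027, which is the last day of the waiting period.
The last day of the notice period: counting 3 business days from Friday, Jul 23, 2027 (Jul 26, Jul 27, Jul 28, skipping weekends) reaches Wednesday, Jul 28, 2027.
The date on which the repair-or-replace obligation becomes due: 60 calendar days after Jul 28, 2027 is Sep 26, 2027.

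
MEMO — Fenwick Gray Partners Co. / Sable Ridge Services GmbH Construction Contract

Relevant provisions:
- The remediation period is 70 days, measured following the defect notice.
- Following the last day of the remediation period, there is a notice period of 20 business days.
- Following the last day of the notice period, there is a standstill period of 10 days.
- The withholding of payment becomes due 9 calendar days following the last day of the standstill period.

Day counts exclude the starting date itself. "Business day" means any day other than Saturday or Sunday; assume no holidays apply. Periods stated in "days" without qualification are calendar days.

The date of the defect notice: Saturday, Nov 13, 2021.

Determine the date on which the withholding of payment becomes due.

Mar 9, 2022

The last day of the remediation period: Nov 13, 2021 + 70 days = Jan 22, 2022.
From Saturday, Jan 22, 2022, 20 business days (Jan 24, Jan 25, Jan 26, Jan 27, …, Feb 16, Feb 17, Feb 18, skipping weekends) brings us to Friday, Feb 18, 2022, which is the last day of the notice period.
Adding 10 calendar days to Feb 18, 2022 gives Feb 28, 2022, which is the last day of the standstill period.
The date on which the withholding of payment becomes due: 9 calendar days after Feb 28, 2022 is Mar 9, 2022.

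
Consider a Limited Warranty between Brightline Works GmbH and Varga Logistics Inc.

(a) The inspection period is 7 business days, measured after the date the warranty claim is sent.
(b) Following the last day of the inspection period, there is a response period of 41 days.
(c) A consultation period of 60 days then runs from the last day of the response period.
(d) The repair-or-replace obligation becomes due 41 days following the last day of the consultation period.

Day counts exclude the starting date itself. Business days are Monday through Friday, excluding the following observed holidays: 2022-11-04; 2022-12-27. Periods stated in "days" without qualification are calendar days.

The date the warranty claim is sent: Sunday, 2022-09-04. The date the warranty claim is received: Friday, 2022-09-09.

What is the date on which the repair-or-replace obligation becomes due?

2023-02-02

The last day of the inspection period: counting 7 business days from Sunday, 2022-09-04 (Sep 5, Sep 6, Sep 7, Sep 8, Sep 9, Sep 12, Sep 13, skipping weekends) reaches Tuesday, 2022-09-13.
The last day of the response period: 2022-09-13 + 41 days = 2022-10-24.
Adding 60 calendar days to 2022-10-24 gives 2022-12-23, which is the last day of the consultation period.
The date on which the repair-or-replace obligation becomes due: 2022-12-23 + 41 days = 2023-02-02.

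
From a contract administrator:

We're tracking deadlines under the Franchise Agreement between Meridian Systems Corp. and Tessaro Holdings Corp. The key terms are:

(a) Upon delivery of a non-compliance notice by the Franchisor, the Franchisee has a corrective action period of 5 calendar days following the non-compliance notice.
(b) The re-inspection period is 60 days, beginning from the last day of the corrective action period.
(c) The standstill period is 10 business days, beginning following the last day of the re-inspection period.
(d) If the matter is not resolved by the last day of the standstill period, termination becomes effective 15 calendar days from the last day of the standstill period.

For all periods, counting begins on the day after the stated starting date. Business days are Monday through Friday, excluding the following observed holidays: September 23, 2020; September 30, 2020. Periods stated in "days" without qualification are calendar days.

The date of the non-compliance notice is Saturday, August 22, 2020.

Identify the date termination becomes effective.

November 24, 2020

Adding 5 calendar days to August 22, 2020 gives August 27, 2020, which is the last day of the corrective action period.
Adding 60 calendar days to August 27, 2020 gives October 26, 2020, which is the last day of the re-inspection period.
The last day of the standstill period: counting 10 business days from Monday, October 26, 2020 (Oct 27, Oct 28, Oct 29, Oct 30, Nov 2, Nov 3, Nov 4, Nov 5, Nov 6, Nov 9, skipping weekends) reaches Monday, November 9, 2020.
The date termination becomes effective: 15 calendar days after November 9, 2020 is November 24, 2020.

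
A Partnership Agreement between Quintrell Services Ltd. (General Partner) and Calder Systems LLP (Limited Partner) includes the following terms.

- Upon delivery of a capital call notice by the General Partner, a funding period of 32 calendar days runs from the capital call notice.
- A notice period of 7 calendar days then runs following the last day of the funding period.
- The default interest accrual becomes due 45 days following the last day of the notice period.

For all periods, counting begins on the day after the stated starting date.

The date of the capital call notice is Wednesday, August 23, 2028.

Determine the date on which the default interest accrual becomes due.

The last day of the funding period: 32 calendar days after August 23, 2028 is September 24, 2028.
The last day of the notice period: 7 calendar days after September 24, 2028 is October 1, 2028.
Adding 45 calendar days to October 1, 2028 gives November 15, 2028, which is the date on which the default interest accrual becomes due.

November 15, 2028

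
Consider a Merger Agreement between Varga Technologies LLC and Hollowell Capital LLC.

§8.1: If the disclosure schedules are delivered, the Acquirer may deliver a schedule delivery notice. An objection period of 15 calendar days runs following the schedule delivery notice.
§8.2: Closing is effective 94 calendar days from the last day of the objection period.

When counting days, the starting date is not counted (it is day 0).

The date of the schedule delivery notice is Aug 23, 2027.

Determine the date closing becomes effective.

The last day of the objection period: Aug 23, 2027 + 15 days = Sep 7, 2027.
The date closing becomes effective: 94 calendar days after Sep 7, 2027 is Dec 10, 2027.

Dec 10, 2027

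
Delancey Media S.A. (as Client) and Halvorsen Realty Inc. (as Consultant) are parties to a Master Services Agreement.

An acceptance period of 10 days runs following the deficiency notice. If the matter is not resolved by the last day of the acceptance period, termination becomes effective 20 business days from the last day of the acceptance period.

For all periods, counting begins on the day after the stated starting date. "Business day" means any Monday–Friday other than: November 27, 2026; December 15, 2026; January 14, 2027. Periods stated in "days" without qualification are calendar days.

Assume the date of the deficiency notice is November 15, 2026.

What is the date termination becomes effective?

The last day of the acceptance period: 10 calendar days after November 15, 2026 is November 25, 2026.
The date termination becomes effective: counting 20 business days from Wednesday, November 25, 2026 (Nov 26, Nov 30, Dec 1, Dec 2, …, Dec 23, Dec 24, Dec 25, skipping weekends and the listed holidays on Nov 27, Dec 15) reaches Friday, December 25, 2026.

December 25, 2026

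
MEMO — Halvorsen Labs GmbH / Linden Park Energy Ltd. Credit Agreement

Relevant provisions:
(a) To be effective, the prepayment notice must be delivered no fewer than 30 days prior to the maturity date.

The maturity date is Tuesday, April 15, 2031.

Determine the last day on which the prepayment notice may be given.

Counting back 30 calendar days from April 15, 2031 gives March 16, 2031.

March 16, 2031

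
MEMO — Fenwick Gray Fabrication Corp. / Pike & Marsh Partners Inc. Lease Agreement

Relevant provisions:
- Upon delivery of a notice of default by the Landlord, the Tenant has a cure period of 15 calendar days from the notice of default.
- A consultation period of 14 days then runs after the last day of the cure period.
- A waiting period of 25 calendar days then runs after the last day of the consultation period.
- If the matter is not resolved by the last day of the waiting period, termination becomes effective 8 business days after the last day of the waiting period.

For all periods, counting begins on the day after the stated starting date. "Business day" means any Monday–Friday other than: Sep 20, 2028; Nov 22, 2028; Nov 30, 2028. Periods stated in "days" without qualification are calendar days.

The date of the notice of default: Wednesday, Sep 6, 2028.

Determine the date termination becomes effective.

Nov 9, 2028

Adding 15 calendar days to Sep 6, 2028 gives Sep 21, 2028, which is the last day of the cure period.
The last day of the consultation period: Sep 21, 2028 + 14 days = Oct 5, 2028.
The last day of the waiting period: Oct 5, 2028 + 25 days = Oct 30, 2028.
The date termination becomes effective: counting 8 business days from Monday, Oct 30, 2028 (Oct 31, Nov 1, Nov 2, Nov 3, Nov 6, Nov 7, Nov 8, Nov 9, skipping weekends) reaches Thursday, Nov 9, 2028.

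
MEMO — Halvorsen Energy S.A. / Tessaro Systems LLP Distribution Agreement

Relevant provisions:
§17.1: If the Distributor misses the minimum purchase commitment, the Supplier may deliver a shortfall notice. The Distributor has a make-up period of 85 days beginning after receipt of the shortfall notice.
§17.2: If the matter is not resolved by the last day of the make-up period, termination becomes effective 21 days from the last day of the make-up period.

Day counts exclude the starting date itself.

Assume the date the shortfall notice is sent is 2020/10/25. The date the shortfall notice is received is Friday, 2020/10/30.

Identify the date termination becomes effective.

2021/02/13

The last day of the make-up period: 85 calendar days after 2020/10/30 is 2021/01/23.
Adding 21 calendar days to 2021/01/23 gives 2021/02/13, which is the date termination becomes effective.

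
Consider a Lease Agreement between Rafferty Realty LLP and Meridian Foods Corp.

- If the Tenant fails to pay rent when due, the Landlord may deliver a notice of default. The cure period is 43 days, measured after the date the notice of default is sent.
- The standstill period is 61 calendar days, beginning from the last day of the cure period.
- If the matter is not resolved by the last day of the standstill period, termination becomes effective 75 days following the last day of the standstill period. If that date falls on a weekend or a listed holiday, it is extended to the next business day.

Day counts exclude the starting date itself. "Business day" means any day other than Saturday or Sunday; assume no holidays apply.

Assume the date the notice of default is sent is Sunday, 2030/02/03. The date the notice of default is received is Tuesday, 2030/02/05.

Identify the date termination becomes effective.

The last day of the cure period: 2030/02/03 + 43 days = 2030/03/18.
The last day of the standstill period: 61 calendar days after 2030/03/18 is 2030/05/18.
Adding 75 calendar days to 2030/05/18 gives 2030/08/01, which is the date termination becomes effective. 2030/08/01 is a Thursday, so no roll-forward applies.

2030/08/01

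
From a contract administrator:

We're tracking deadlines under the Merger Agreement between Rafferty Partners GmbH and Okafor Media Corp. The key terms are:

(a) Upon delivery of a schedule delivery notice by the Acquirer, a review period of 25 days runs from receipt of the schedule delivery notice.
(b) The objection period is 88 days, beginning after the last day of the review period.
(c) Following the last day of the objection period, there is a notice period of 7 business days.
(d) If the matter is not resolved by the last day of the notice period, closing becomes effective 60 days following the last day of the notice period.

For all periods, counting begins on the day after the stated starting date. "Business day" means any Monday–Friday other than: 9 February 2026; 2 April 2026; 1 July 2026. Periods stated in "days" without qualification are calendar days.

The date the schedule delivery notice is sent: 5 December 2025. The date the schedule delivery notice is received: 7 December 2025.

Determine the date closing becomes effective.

8 June 2026

The last day of the review period: 7 December 2025 + 25 days = 1 January 2026.
The last day of the objection period: 88 calendar days after 1 January 2026 is 30 March 2026.
The last day of the notice period: counting 7 business days from Monday, 30 March 2026 (Mar 31, Apr 1, Apr 3, Apr 6, Apr 7, Apr 8, Apr 9, skipping weekends and the listed holiday on Apr 2) reaches Thursday, 9 April 2026.
Adding 60 calendar days to 9 April 2026 gives 8 June 2026, which is the date closing becomes effective.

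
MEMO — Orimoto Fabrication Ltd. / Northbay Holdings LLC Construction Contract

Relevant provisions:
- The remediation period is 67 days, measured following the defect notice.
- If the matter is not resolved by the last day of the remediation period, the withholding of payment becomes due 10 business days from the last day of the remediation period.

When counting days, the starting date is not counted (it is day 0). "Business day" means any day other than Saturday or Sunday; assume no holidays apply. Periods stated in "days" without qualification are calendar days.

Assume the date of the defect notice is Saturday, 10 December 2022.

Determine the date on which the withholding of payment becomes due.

1 March 2023

The last day of the remediation period: 10 December 2022 + 67 days = 15 February 2023.
From Wednesday, 15 February 2023, 10 business days (Feb 16, Feb 17, Feb 20, Feb 21, Feb 22, Feb 23, Feb 24, Feb 27, Feb 28, Mar 1, skipping weekends) brings us to Wednesday, 1 March 2023, which is the date on which the withholding of payment becomes due.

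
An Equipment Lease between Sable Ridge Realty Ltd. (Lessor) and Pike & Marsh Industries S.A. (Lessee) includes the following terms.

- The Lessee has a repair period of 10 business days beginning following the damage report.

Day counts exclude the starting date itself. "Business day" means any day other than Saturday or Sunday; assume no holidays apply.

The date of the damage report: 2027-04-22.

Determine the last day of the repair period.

From Thursday, 2027-04-22, 10 business days (Apr 23, Apr 26, Apr 27, Apr 28, Apr 29, Apr 30, May 3, May 4, May 5, May 6, skipping weekends) brings us to Thursday, 2027-05-06, which is the last day of the repair period.

2027-05-06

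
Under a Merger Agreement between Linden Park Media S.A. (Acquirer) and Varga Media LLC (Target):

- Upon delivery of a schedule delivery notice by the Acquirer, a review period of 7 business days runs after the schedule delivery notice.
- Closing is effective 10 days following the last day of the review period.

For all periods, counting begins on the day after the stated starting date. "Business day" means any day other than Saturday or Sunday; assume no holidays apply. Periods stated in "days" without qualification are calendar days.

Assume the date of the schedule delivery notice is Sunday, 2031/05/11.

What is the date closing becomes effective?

2031/05/30

The last day of the review period: counting 7 business days from Sunday, 2031/05/11 (May 12, May 13, May 14, May 15, May 16, May 19, May 20, skipping weekends) reaches Tuesday, 2031/05/20.
The date closing becomes effective: 2031/05/20 + 10 days = 2031/05/30.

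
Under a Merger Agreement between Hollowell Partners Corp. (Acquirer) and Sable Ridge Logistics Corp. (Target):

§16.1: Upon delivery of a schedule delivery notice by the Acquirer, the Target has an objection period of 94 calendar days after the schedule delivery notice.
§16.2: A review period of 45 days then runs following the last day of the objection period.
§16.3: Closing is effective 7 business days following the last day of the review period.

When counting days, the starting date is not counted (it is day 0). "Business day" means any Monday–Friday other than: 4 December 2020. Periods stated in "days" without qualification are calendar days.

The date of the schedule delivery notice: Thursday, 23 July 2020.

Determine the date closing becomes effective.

The last day of the objection period: 23 July 2020 + 94 days = 25 October 2020.
The last day of the review period: 25 October 2020 + 45 days = 9 December 2020.
The date closing becomes effective: counting 7 business days from Wednesday, 9 December 2020 (Dec 10, Dec 11, Dec 14, Dec 15, Dec 16, Dec 17, Dec 18, skipping weekends) reaches Friday, 18 December 2020.

18 December 2020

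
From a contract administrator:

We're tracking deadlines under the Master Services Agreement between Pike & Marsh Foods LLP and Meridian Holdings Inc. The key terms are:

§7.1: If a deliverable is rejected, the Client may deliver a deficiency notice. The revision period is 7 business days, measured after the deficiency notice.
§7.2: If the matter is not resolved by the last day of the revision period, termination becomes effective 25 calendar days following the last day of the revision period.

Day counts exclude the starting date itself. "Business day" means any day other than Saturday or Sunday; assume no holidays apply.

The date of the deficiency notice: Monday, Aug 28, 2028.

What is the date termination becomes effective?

Oct 1, 2028

The last day of the revision period: counting 7 business days from Monday, Aug 28, 2028 (Aug 29, Aug 30, Aug 31, Sep 1, Sep 4, Sep 5, Sep 6, skipping weekends) reaches Wednesday, Sep 6, 2028.
The date termination becomes effective: Sep 6, 2028 + 25 days = Oct 1, 2028.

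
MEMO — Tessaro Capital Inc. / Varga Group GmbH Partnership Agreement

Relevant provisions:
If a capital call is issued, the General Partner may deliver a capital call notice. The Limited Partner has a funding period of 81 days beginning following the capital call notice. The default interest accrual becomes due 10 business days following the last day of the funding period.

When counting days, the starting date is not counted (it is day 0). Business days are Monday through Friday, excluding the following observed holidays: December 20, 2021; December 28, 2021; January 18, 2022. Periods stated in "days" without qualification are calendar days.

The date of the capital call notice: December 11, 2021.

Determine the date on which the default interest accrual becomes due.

March 16, 2022

Adding 81 calendar days to December 11, 2021 gives March 2, 2022, which is the last day of the funding period.
The date on which the default interest accrual becomes due: counting 10 business days from Wednesday, March 2, 2022 (Mar 3, Mar 4, Mar 7, Mar 8, Mar 9, Mar 10, Mar 11, Mar 14, Mar 15, Mar 16, skipping weekends) reaches Wednesday, March 16, 2022.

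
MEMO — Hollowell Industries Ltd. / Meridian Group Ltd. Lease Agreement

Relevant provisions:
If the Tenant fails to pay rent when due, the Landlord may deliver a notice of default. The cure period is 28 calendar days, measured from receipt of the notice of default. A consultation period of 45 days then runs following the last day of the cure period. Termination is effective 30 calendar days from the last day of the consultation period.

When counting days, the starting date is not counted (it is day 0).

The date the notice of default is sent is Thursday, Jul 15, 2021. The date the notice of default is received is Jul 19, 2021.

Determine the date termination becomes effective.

Oct 30, 2021

The last day of the cure period: Jul 19, 2021 + 28 days = Aug 16, 2021.
The last day of the consultation period: 45 calendar days after Aug 16, 2021 is Sep 30, 2021.
The date termination becomes effective: Sep 30, 2021 + 30 days = Oct 30, 2021.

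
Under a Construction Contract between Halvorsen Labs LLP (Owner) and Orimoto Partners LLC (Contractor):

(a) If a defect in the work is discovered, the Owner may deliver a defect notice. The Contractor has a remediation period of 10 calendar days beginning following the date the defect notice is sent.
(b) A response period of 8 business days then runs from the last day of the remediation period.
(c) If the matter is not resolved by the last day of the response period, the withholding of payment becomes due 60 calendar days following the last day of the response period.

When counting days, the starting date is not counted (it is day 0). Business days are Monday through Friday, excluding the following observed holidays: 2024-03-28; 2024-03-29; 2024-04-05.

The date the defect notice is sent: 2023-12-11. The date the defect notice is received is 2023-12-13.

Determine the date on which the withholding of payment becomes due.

Adding 10 calendar days to 2023-12-11 gives 2023-12-21, which is the last day of the remediation period.
The last day of the response period: 8 business days after Thursday, 2023-12-21, skipping weekends — Dec 22, Dec 25, Dec 26, Dec 27, Dec 28, Dec 29, Jan 1, Jan 2 — lands on Tuesday, 2024-01-02.
The date on which the withholding of payment becomes due: 2024-01-02 + 60 days = 2024-03-02.

2024-03-02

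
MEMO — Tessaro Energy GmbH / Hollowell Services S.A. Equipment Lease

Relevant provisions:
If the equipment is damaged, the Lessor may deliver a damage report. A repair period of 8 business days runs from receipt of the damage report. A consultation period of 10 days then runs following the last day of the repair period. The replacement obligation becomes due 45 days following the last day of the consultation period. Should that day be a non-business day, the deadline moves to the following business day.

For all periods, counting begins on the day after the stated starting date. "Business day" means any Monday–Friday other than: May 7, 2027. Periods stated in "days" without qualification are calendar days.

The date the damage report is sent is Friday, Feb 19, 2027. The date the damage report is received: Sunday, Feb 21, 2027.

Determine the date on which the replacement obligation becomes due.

Apr 27, 2027

The last day of the repair period: 8 business days after Sunday, Feb 21, 2027, skipping weekends — Feb 22, Feb 23, Feb 24, Feb 25, Feb 26, Mar 1, Mar 2, Mar 3 — lands on Wednesday, Mar 3, 2027.
The last day of the consultation period: 10 calendar days after Mar 3, 2027 is Mar 13, 2027.
Adding 45 calendar days to Mar 13, 2027 gives Apr 27, 2027, which is the date on which the replacement obligation becomes due. Apr 27, 2027 is a Tuesday and is not a listed holiday, so no roll-forward applies.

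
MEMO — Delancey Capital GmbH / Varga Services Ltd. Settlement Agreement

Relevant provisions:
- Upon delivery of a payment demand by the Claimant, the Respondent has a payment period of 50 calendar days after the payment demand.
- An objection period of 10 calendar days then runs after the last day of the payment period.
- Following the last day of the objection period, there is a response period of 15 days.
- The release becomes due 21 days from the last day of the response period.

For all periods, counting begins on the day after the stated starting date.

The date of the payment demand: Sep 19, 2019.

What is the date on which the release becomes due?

Dec 24, 2019

The last day of the payment period: Sep 19, 2019 + 50 days = Nov 8, 2019.
The last day of the objection period: 10 calendar days after Nov 8, 2019 is Nov 18, 2019.
The last day of the response period: Nov 18, 2019 + 15 days = Dec 3, 2019.
Adding 21 calendar days to Dec 3, 2019 gives Dec 24, 2019, which is the date on which the release becomes due.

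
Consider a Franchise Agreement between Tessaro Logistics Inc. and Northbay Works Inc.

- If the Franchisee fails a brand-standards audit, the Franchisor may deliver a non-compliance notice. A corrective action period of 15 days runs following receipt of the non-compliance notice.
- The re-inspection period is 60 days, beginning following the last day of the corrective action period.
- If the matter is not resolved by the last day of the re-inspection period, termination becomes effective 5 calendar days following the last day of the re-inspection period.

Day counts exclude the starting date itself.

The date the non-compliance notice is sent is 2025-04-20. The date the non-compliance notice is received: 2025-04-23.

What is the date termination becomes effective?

2025-07-12

Adding 15 calendar days to 2025-04-23 gives 2025-05-08, which is the last day of the corrective action period.
The last day of the re-inspection period: 2025-05-08 + 60 days = 2025-07-07.
The date termination becomes effective: 2025-07-07 + 5 days = 2025-07-12.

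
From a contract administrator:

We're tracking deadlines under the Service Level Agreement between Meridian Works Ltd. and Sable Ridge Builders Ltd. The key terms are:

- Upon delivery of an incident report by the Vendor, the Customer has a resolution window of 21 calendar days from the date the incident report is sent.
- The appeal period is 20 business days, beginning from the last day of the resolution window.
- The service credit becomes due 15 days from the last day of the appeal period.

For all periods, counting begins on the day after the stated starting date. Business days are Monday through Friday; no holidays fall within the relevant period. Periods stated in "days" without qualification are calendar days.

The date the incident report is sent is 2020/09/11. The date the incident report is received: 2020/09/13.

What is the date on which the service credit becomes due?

The last day of the resolution window: 2020/09/11 + 21 days = 2020/10/02.
The last day of the appeal period: 20 business days after Friday, 2020/10/02, skipping weekends — Oct 5, Oct 6, Oct 7, Oct 8, …, Oct 28, Oct 29, Oct 30 — lands on Friday, 2020/10/30.
The date on which the service credit becomes due: 15 calendar days after 2020/10/30 is 2020/11/14.

2020/11/14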